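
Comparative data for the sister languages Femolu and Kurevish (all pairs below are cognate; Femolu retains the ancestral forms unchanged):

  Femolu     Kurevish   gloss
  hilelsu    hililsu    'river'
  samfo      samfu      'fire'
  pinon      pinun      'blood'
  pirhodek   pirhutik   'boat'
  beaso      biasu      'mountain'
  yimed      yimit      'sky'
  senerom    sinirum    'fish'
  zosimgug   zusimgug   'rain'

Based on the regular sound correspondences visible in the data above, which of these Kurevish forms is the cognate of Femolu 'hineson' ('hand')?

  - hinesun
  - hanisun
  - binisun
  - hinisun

hilelsu ~ hililsu, pirhodek ~ pirhutik — Femolu e corresponds to Kurevish i after a consonant, before a consonant other than r, m, n, p, b, f, v.
pinon ~ pinun — Femolu o corresponds to Kurevish u after a consonant, before a nasal.
Applying these to Femolu 'hineson':
  hineson → hinison   (e→i after a consonant, before a consonant other than r, m, n, p, b, f, v)
  hinison → hinisun   (o→u after a consonant, before a nasal)
So the Kurevish cognate is 'hinisun'.

hinisun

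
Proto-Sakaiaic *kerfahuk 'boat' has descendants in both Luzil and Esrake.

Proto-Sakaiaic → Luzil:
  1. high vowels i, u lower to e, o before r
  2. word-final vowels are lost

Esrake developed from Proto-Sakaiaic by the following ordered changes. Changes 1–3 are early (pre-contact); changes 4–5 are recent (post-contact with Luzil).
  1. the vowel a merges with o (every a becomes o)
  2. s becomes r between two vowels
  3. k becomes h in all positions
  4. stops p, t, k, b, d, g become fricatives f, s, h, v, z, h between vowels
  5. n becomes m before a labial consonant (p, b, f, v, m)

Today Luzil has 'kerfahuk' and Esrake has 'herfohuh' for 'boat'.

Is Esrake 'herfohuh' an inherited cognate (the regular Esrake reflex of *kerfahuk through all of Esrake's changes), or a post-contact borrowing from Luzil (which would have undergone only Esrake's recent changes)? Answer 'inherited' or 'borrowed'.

inherited

If inherited, *kerfahuk would pass through all of Esrake's changes:
Esrake: *kerfahuk
  kerfahuk → kerfohuk   [vowel merger]
  kerfohuk (rule 2 does not apply)
  kerfohuk → herfohuh   [unconditioned shift]
  herfohuh (rule 4 does not apply)
  herfohuh (rule 5 does not apply)
  giving Esrake herfohuh.
If borrowed from Luzil 'kerfahuk' after the early changes, it would undergo only the recent ones:
  rule 4 (intervocalic lenition): no change (kerfahuk)
  rule 5 (nasal place assimilation): no change (kerfahuk)
  ⇒ as a loan: kerfahuk
Esrake 'herfohuh' matches the inherited outcome exactly, so it is an inherited cognate, not a loan.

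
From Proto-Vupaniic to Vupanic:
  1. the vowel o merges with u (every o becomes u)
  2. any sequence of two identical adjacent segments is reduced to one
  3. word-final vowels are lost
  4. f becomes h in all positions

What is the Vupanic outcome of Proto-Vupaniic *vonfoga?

vunhug

Vupanic: start from *vonfoga.
  rule 1 (vowel merger): vonfoga → vunfuga
  rule 2: no change — vunfuga
  rule 3 (apocope): vunfuga → vunfug
  rule 4 (unconditioned shift): vunfug → vunhug
  ⇒ Vupanic vunhug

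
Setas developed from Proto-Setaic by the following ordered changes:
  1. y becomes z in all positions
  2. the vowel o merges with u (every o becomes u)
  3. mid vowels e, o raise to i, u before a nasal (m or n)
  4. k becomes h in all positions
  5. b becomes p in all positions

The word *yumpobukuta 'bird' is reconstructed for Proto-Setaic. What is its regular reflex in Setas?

Setas: *yumpobukuta > zumpobukuta > zumpubukuta > zumpubuhuta > zumpupuhuta  (by unconditioned shift, vowel merger, unconditioned shift, unconditioned shift)

zumpupuhuta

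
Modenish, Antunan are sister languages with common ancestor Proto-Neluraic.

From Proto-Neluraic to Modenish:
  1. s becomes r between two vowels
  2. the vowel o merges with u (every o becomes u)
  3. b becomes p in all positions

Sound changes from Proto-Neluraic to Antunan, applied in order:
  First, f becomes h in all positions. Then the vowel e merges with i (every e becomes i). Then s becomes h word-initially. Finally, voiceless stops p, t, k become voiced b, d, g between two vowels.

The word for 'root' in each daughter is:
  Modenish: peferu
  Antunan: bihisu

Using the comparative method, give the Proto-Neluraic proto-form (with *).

*befesu

Position 1: Modenish has p, Antunan has b. Taking the neighbouring segments as reconstructed: Modenish p could go back to *p or *b; Antunan b can only go back to *b — the one source consistent with every daughter is *b.
Position 4: Modenish has e, Antunan has i. Modenish preserves e here (none of its changes turn any other segment into e), so the proto-segment is *e.
Continuing position by position gives *befesu; check it forward:
Modenish: start from *befesu.
  rule 1 (rhotacism): befesu → beferu
  rule 2: no change — beferu
  rule 3 (unconditioned shift): beferu → peferu
  ⇒ Modenish peferu
Antunan: *befesu > behesu > bihisu  (by unconditioned shift, vowel merger)
No other proto-form is consistent with every reflex, so the reconstruction is *befesu.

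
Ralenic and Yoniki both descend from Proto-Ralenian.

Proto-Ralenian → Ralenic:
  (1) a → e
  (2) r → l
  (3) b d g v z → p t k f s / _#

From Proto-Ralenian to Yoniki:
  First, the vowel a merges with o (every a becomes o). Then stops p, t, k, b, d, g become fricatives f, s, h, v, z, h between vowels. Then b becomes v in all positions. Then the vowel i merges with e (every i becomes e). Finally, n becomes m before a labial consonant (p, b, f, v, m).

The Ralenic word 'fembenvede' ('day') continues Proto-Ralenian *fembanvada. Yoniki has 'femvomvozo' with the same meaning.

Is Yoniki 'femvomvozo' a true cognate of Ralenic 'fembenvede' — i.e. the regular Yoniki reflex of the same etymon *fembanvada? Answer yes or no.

yes

Derive the expected Yoniki reflex of *fembanvada:
Yoniki: *fembanvada > fembonvodo > fembonvozo > femvonvozo > femvomvozo  (by vowel merger, intervocalic lenition, unconditioned shift, nasal place assimilation)
Yoniki 'femvomvozo' matches the regular reflex exactly, so the pair is cognate.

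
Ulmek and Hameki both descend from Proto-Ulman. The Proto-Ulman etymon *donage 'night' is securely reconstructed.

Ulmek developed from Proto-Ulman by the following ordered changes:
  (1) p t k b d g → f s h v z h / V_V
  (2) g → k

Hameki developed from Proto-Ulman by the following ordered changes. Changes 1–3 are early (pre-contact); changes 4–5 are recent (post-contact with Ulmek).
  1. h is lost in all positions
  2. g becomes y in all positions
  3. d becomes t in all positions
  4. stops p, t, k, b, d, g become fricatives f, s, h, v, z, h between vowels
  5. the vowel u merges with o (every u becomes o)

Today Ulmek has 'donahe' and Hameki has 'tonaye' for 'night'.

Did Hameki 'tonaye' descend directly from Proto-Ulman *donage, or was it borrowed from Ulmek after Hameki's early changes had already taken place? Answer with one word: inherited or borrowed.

inherited

If inherited, *donage would pass through all of Hameki's changes:
Hameki: *donage > donaye > tonaye  (by unconditioned shift, unconditioned shift)
If borrowed from Ulmek 'donahe' after the early changes, it would undergo only the recent ones:
  rule 4 (intervocalic lenition): no change (donahe)
  rule 5 (vowel merger): no change (donahe)
  ⇒ as a loan: donahe
Hameki 'tonaye' matches the inherited outcome exactly, so it is an inherited cognate, not a loan.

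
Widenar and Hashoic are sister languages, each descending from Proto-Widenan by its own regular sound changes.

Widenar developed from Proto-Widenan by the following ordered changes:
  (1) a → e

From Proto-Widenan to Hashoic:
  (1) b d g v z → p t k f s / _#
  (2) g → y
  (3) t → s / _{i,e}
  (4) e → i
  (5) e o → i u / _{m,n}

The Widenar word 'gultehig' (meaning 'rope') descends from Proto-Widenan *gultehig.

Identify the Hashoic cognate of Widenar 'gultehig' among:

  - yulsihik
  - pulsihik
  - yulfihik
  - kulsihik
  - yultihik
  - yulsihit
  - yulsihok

yulsihik

Hashoic: *gultehig
  gultehig → gultehik   [final devoicing]
  gultehik → yultehik   [unconditioned shift]
  yultehik → yulsehik   [palatalisation]
  yulsehik → yulsihik   [vowel merger]
  yulsihik (rule 5 does not apply)
  giving Hashoic yulsihik.
Among the options, 'yulsihik' alone shows every Hashoic change applied in order.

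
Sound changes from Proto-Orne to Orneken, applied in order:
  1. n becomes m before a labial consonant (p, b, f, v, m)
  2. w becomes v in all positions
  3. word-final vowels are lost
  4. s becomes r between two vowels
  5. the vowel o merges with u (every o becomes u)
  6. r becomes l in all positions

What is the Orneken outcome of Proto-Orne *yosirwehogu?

yulilvehug

Orneken: start from *yosirwehogu.
  rule 1: no change — yosirwehogu
  rule 2 (unconditioned shift): yosirwehogu → yosirvehogu
  rule 3 (apocope): yosirvehogu → yosirvehog
  rule 4 (rhotacism): yosirvehog → yorirvehog
  rule 5 (vowel merger): yorirvehog → yurirvehug
  rule 6 (unconditioned shift): yurirvehug → yulilvehug
  ⇒ Orneken yulilvehug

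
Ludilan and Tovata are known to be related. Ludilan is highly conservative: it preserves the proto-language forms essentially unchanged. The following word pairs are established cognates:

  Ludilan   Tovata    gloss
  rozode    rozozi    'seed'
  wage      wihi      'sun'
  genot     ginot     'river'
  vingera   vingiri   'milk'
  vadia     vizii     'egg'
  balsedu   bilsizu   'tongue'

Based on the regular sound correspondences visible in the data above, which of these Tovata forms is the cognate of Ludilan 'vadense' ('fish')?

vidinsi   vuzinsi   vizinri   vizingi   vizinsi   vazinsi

wage ~ wihi, vadia ~ vizii — Ludilan a corresponds to Tovata i after a consonant, before a consonant other than r, m, n, p, b, f, v.
rozode ~ rozozi — Ludilan d corresponds to Tovata z between vowels (before a front vowel).
genot ~ ginot — Ludilan e corresponds to Tovata i after a consonant, before a nasal.
rozode ~ rozozi, wage ~ wihi — Ludilan e corresponds to Tovata i word-finally.
Applying these to Ludilan 'vadense':
  vadense → vidense   (a→i after a consonant, before a consonant other than r, m, n, p, b, f, v)
  vidense → vizense   (d→z between vowels (before a front vowel))
  vizense → vizinse   (e→i after a consonant, before a nasal)
  vizinse → vizinsi   (e→i word-finally)
So the Tovata cognate is 'vizinsi'.

vizinsi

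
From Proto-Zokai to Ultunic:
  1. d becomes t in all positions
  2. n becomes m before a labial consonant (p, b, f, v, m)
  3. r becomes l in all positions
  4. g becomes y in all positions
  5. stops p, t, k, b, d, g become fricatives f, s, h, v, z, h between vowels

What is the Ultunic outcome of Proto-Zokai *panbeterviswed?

Ultunic: start from *panbeterviswed.
  rule 1 (unconditioned shift): panbeterviswed → panbeterviswet
  rule 2 (nasal place assimilation): panbeterviswet → pambeterviswet
  rule 3 (unconditioned shift): pambeterviswet → pambetelviswet
  rule 4: no change — pambetelviswet
  rule 5 (intervocalic lenition): pambetelviswet → pambeselviswet
  ⇒ Ultunic pambeselviswet

pambeselviswet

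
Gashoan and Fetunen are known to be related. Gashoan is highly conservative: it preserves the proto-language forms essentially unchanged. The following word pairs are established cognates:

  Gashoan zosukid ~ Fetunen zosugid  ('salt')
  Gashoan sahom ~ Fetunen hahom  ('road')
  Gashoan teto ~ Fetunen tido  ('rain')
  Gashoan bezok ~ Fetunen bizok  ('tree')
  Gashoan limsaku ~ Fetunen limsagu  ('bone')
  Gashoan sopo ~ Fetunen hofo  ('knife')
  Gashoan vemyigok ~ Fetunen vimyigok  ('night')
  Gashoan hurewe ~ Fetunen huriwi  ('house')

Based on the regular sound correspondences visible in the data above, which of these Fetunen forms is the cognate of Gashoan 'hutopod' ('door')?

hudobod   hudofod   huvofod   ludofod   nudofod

hudofod

teto ~ tido — Gashoan t corresponds to Fetunen d between vowels (before a back vowel).
sopo ~ hofo — Gashoan p corresponds to Fetunen f between vowels (before a back vowel).
Applying these to Gashoan 'hutopod':
  hutopod → hudopod   (t→d between vowels (before a back vowel))
  hudopod → hudofod   (p→f between vowels (before a back vowel))
So the Fetunen cognate is 'hudofod'.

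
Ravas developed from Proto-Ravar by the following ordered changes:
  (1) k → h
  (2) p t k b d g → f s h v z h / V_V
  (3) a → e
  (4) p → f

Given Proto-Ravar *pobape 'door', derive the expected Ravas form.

fovefe

Ravas: *pobape
  pobape (rule 1 does not apply)
  pobape → povafe   [intervocalic lenition]
  povafe → povefe   [vowel merger]
  povefe → fovefe   [unconditioned shift]
  giving Ravas fovefe.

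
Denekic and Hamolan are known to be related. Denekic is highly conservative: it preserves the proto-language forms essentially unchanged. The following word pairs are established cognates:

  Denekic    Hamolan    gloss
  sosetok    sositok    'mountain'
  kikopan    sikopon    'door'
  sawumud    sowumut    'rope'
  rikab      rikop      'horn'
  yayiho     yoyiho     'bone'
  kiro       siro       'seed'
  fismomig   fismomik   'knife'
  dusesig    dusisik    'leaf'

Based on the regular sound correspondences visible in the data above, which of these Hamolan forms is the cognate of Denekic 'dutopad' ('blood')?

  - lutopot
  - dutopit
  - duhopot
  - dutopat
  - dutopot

sawumud ~ sowumut, yayiho ~ yoyiho — Denekic a corresponds to Hamolan o after a consonant, before a consonant other than r, m, n, p, b, f, v.
sawumud ~ sowumut — Denekic d corresponds to Hamolan t word-finally.
Applying these to Denekic 'dutopad':
  dutopad → dutopod   (a→o after a consonant, before a consonant other than r, m, n, p, b, f, v)
  dutopod → dutopot   (d→t word-finally)
So the Hamolan cognate is 'dutopot'.

dutopot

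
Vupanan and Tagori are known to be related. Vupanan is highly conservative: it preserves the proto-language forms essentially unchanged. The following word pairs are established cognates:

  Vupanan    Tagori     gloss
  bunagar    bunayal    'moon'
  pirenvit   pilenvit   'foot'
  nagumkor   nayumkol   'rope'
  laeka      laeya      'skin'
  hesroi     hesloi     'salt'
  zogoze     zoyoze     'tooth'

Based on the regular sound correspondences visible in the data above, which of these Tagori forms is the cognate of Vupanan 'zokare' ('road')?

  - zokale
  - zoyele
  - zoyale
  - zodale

zoyale

laeka ~ laeya — Vupanan k corresponds to Tagori y between vowels (before a back vowel).
pirenvit ~ pilenvit — Vupanan r corresponds to Tagori l between vowels (before a front vowel).
Applying these to Vupanan 'zokare':
  zokare → zoyare   (k→y between vowels (before a back vowel))
  zoyare → zoyale   (r→l between vowels (before a front vowel))
So the Tagori cognate is 'zoyale'.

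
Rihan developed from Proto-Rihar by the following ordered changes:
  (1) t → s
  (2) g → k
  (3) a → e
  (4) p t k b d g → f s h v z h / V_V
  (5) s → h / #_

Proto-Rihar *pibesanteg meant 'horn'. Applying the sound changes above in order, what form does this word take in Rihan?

pivesensek

Rihan: start from *pibesanteg.
  rule 1 (unconditioned shift): pibesanteg → pibesanseg
  rule 2 (unconditioned shift): pibesanseg → pibesansek
  rule 3 (vowel merger): pibesansek → pibesensek
  rule 4 (intervocalic lenition): pibesensek → pivesensek
  rule 5: no change — pivesensek
  ⇒ Rihan pivesensek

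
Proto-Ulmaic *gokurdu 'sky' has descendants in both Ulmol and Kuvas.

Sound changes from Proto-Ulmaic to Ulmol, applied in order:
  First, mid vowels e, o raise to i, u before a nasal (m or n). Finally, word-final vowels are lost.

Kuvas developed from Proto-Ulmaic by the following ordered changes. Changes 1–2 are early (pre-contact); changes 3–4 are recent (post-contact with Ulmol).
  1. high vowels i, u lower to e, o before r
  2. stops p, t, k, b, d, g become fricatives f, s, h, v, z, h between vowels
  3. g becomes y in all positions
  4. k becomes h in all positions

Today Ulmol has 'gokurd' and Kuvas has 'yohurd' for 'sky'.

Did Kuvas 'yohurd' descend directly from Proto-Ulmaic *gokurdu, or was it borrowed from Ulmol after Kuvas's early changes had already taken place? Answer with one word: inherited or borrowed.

If inherited, *gokurdu would pass through all of Kuvas's changes:
Kuvas: start from *gokurdu.
  rule 1 (pre-rhotic lowering): gokurdu → gokordu
  rule 2 (intervocalic lenition): gokordu → gohordu
  rule 3 (unconditioned shift): gohordu → yohordu
  rule 4: no change — yohordu
  ⇒ Kuvas yohordu
If borrowed from Ulmol 'gokurd' after the early changes, it would undergo only the recent ones:
  rule 3 (unconditioned shift): gokurd → yokurd
  rule 4 (unconditioned shift): yokurd → yohurd
  ⇒ as a loan: yohurd
Kuvas 'yohurd' matches the loan outcome 'yohurd', not the inherited 'yohordu' — it skipped the early Kuvas changes, so it was borrowed from Ulmol.

borrowed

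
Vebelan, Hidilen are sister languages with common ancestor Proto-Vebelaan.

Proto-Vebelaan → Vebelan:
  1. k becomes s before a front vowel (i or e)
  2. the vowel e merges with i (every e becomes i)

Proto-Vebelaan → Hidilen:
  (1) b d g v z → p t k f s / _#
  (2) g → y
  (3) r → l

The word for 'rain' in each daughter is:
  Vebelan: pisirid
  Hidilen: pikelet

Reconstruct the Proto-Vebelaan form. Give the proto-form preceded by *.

Position 4: Vebelan has i, Hidilen has e. Hidilen preserves e here (none of its changes turn any other segment into e), so the proto-segment is *e.
Position 6: Vebelan has i, Hidilen has e. Hidilen preserves e here (none of its changes turn any other segment into e), so the proto-segment is *e.
This points to *pikered. Verify forward in each daughter:
Vebelan: start from *pikered.
  rule 1 (palatalisation): pikered → pisered
  rule 2 (vowel merger): pisered → pisirid
  ⇒ Vebelan pisirid
Hidilen: start from *pikered.
  rule 1 (final devoicing): pikered → pikeret
  rule 2: no change — pikeret
  rule 3 (unconditioned shift): pikeret → pikelet
  ⇒ Hidilen pikelet
Only *pikered yields all of Vebelan pisirid, Hidilen pikelet.

*pikered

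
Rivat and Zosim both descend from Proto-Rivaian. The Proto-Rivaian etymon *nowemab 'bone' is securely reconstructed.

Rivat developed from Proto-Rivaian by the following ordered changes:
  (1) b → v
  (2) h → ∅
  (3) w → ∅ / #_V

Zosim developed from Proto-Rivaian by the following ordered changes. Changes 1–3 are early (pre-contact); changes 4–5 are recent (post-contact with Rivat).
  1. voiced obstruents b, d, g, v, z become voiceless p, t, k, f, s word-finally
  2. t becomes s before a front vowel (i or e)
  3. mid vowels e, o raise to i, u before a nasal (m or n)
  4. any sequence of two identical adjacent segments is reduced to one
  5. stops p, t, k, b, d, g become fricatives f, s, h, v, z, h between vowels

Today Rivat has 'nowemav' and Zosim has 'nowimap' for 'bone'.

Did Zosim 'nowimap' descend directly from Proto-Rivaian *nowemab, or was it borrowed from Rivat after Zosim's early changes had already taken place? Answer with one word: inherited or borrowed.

If inherited, *nowemab would pass through all of Zosim's changes:
Zosim: *nowemab > nowemap > nowimap  (by final devoicing, pre-nasal raising)
If borrowed from Rivat 'nowemav' after the early changes, it would undergo only the recent ones:
  rule 4 (degemination): no change (nowemav)
  rule 5 (intervocalic lenition): no change (nowemav)
  ⇒ as a loan: nowemav
Zosim 'nowimap' matches the inherited outcome exactly, so it is an inherited cognate, not a loan.

inherited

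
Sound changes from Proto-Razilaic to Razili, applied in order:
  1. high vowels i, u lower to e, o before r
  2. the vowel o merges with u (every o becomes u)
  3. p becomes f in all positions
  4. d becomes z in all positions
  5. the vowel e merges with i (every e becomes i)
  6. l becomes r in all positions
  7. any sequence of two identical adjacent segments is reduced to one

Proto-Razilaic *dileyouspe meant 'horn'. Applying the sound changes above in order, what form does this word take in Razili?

Razili: start from *dileyouspe.
  rule 1: no change — dileyouspe
  rule 2 (vowel merger): dileyouspe → dileyuuspe
  rule 3 (unconditioned shift): dileyuuspe → dileyuusfe
  rule 4 (unconditioned shift): dileyuusfe → zileyuusfe
  rule 5 (vowel merger): zileyuusfe → ziliyuusfi
  rule 6 (unconditioned shift): ziliyuusfi → ziriyuusfi
  rule 7 (degemination): ziriyuusfi → ziriyusfi
  ⇒ Razili ziriyusfi

ziriyusfi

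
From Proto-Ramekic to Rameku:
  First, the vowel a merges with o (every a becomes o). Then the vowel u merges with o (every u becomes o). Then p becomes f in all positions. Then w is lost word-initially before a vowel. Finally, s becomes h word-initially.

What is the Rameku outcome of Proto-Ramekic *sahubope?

hohobofe

Rameku: *sahubope
  sahubope → sohubope   [vowel merger]
  sohubope → sohobope   [vowel merger]
  sohobope → sohobofe   [unconditioned shift]
  sohobofe (rule 4 does not apply)
  sohobofe → hohobofe   [debuccalisation]
  giving Rameku hohobofe.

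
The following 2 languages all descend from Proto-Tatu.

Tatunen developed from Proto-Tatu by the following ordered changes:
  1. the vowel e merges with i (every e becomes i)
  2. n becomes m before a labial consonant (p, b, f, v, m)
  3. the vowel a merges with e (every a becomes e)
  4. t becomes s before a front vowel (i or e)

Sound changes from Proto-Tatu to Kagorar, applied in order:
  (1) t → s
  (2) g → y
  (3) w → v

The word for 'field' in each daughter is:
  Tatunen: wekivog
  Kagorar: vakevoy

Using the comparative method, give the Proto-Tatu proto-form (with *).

*wakevog

Position 7: Tatunen has g, Kagorar has y. Tatunen preserves g here (none of its changes turn any other segment into g), so the proto-segment is *g.
Position 4: Tatunen has i, Kagorar has e. Kagorar preserves e here (none of its changes turn any other segment into e), so the proto-segment is *e.
Position 1: Tatunen has w, Kagorar has v. Tatunen preserves w here (none of its changes turn any other segment into w), so the proto-segment is *w.
Verify the candidate proto-form against each daughter:
Tatunen: *wakevog > wakivog > wekivog  (by vowel merger, vowel merger)
Kagorar: start from *wakevog.
  rule 1: no change — wakevog
  rule 2 (unconditioned shift): wakevog → wakevoy
  rule 3 (unconditioned shift): wakevoy → vakevoy
  ⇒ Kagorar vakevoy
No other proto-form is consistent with every reflex, so the reconstruction is *wakevog.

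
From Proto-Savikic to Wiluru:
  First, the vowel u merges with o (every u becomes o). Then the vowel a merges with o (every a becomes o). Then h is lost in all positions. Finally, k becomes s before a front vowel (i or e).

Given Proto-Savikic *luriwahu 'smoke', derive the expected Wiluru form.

Wiluru: *luriwahu
  luriwahu → loriwaho   [vowel merger]
  loriwaho → loriwoho   [vowel merger]
  loriwoho → loriwoo   [h-loss]
  loriwoo (rule 4 does not apply)
  giving Wiluru loriwoo.

loriwoo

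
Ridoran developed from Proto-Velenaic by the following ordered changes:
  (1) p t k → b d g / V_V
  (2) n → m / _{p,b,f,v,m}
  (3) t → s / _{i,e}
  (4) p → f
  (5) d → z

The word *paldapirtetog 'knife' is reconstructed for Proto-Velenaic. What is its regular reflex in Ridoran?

Ridoran: *paldapirtetog > paldabirtedog > paldabirsedog > faldabirsedog > falzabirsezog  (by intervocalic voicing, palatalisation, unconditioned shift, unconditioned shift)

falzabirsezog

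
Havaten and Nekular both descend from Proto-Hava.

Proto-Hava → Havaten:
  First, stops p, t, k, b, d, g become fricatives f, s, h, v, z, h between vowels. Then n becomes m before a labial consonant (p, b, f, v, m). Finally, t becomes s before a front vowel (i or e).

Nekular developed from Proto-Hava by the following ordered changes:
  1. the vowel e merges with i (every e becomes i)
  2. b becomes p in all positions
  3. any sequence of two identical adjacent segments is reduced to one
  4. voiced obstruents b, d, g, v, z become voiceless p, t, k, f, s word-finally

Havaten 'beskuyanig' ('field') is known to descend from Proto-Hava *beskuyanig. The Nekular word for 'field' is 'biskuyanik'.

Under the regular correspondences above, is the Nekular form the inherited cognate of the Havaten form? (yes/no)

Derive the expected Nekular reflex of *beskuyanig:
Nekular: *beskuyanig
  beskuyanig → biskuyanig   [vowel merger]
  biskuyanig → piskuyanig   [unconditioned shift]
  piskuyanig (rule 3 does not apply)
  piskuyanig → piskuyanik   [final devoicing]
  giving Nekular piskuyanik.
The regular Nekular reflex would be 'piskuyanik', but the attested form is 'biskuyanik'. The correspondence is irregular, so they are not cognates (the Nekular form has a different source).

no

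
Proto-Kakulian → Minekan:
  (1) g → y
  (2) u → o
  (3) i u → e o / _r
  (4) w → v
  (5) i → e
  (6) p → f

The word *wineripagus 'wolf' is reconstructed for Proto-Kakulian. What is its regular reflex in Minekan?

venerefayos

Minekan: *wineripagus > wineripayus > wineripayos > vineripayos > venerepayos > venerefayos  (by unconditioned shift, vowel merger, unconditioned shift, vowel merger, unconditioned shift)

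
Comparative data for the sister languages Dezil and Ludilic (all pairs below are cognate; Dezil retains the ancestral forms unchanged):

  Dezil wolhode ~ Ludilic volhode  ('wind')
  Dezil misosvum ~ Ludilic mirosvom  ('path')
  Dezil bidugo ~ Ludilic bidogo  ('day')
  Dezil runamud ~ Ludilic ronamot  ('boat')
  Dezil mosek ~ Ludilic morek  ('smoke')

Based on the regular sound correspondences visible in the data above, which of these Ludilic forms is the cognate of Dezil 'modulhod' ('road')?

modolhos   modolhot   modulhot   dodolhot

modolhot

bidugo ~ bidogo, runamud ~ ronamot — Dezil u corresponds to Ludilic o after a consonant, before a consonant other than r, m, n, p, b, f, v.
runamud ~ ronamot — Dezil d corresponds to Ludilic t word-finally.
Applying these to Dezil 'modulhod':
  modulhod → modolhod   (u→o after a consonant, before a consonant other than r, m, n, p, b, f, v)
  modolhod → modolhot   (d→t word-finally)
So the Ludilic cognate is 'modolhot'.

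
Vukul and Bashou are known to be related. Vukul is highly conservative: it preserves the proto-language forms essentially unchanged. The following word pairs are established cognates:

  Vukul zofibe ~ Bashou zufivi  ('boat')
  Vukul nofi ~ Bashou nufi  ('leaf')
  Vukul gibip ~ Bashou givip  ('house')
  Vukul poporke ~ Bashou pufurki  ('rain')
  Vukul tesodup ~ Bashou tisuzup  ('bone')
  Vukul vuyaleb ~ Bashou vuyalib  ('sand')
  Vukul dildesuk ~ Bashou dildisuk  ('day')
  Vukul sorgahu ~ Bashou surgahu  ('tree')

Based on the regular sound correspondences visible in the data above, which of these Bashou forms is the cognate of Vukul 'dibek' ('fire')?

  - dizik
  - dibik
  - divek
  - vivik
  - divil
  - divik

zofibe ~ zufivi — Vukul b corresponds to Bashou v between vowels (before a front vowel).
tesodup ~ tisuzup, dildesuk ~ dildisuk — Vukul e corresponds to Bashou i after a consonant, before a consonant other than r, m, n, p, b, f, v.
Applying these to Vukul 'dibek':
  dibek → divek   (b→v between vowels (before a front vowel))
  divek → divik   (e→i after a consonant, before a consonant other than r, m, n, p, b, f, v)
So the Bashou cognate is 'divik'.

divik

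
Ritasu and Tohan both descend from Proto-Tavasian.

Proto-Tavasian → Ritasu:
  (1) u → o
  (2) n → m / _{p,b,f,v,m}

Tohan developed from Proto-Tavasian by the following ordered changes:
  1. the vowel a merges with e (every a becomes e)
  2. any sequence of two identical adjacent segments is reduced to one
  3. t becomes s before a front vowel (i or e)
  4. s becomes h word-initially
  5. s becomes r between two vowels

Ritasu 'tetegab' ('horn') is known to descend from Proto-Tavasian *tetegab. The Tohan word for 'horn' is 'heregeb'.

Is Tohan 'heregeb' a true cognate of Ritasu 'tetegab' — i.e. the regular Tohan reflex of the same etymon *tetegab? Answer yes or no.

Derive the expected Tohan reflex of *tetegab:
Tohan: *tetegab
  tetegab → tetegeb   [vowel merger]
  tetegeb (rule 2 does not apply)
  tetegeb → sesegeb   [palatalisation]
  sesegeb → hesegeb   [debuccalisation]
  hesegeb → heregeb   [rhotacism]
  giving Tohan heregeb.
Tohan 'heregeb' matches the regular reflex exactly, so the pair is cognate.

yes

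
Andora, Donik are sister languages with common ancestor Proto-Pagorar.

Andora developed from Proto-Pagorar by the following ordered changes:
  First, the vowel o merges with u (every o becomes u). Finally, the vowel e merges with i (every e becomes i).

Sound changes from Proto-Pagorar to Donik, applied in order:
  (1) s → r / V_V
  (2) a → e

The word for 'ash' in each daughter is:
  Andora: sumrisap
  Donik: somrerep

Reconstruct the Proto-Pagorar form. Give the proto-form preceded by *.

*somresap

Position 6: Andora has s, Donik has r. Andora preserves s here (none of its changes turn any other segment into s), so the proto-segment is *s.
Position 7: Andora has a, Donik has e. Andora preserves a here (none of its changes turn any other segment into a), so the proto-segment is *a.
Position 5: Andora has i, Donik has e. Taking the neighbouring segments as reconstructed: Andora i could go back to *e or *i; Donik e could go back to *a or *e — the one source consistent with every daughter is *e.
Verify the candidate proto-form against each daughter:
Andora: start from *somresap.
  rule 1 (vowel merger): somresap → sumresap
  rule 2 (vowel merger): sumresap → sumrisap
  ⇒ Andora sumrisap
Donik: start from *somresap.
  rule 1 (rhotacism): somresap → somrerap
  rule 2 (vowel merger): somrerap → somrerep
  ⇒ Donik somrerep
*somresap is the unique common source.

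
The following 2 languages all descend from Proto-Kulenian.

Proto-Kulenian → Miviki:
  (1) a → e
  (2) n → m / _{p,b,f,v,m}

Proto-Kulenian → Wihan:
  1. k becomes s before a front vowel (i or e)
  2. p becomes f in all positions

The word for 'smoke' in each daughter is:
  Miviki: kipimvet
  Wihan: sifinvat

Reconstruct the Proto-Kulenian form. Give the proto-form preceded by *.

*kipinvat

Position 1: Miviki has k, Wihan has s. Miviki preserves k here (none of its changes turn any other segment into k), so the proto-segment is *k.
Position 3: Miviki has p, Wihan has f. Miviki preserves p here (none of its changes turn any other segment into p), so the proto-segment is *p.
Position 5: Miviki has m, Wihan has n. Wihan preserves n here (none of its changes turn any other segment into n), so the proto-segment is *n.
Continuing position by position gives *kipinvat; check it forward:
Miviki: *kipinvat
  kipinvat → kipinvet   [vowel merger]
  kipinvet → kipimvet   [nasal place assimilation]
  giving Miviki kipimvet.
Wihan: *kipinvat > sipinvat > sifinvat  (by palatalisation, unconditioned shift)
No other proto-form is consistent with every reflex, so the reconstruction is *kipinvat.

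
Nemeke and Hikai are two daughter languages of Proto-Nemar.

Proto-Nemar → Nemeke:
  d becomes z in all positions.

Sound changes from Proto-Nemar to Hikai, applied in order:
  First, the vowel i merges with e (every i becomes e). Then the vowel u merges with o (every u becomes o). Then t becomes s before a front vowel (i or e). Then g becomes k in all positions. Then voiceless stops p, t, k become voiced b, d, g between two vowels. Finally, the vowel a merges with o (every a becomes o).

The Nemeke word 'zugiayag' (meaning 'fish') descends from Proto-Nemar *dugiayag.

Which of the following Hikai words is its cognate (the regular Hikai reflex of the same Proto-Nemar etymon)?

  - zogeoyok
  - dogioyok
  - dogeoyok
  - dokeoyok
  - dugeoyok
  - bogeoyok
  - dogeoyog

dogeoyok

Hikai: start from *dugiayag.
  rule 1 (vowel merger): dugiayag → dugeayag
  rule 2 (vowel merger): dugeayag → dogeayag
  rule 3: no change — dogeayag
  rule 4 (unconditioned shift): dogeayag → dokeayak
  rule 5 (intervocalic voicing): dokeayak → dogeayak
  rule 6 (vowel merger): dogeayak → dogeoyok
  ⇒ Hikai dogeoyok
The other candidates each miss or misapply at least one Hikai change.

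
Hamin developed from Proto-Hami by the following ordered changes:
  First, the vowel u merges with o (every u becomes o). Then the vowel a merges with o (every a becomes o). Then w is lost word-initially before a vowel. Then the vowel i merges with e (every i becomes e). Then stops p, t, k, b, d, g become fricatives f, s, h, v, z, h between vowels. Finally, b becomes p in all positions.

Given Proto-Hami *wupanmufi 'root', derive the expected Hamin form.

Hamin: *wupanmufi
  wupanmufi → wopanmofi   [vowel merger]
  wopanmofi → woponmofi   [vowel merger]
  woponmofi → oponmofi   [glide loss]
  oponmofi → oponmofe   [vowel merger]
  oponmofe → ofonmofe   [intervocalic lenition]
  ofonmofe (rule 6 does not apply)
  giving Hamin ofonmofe.

ofonmofe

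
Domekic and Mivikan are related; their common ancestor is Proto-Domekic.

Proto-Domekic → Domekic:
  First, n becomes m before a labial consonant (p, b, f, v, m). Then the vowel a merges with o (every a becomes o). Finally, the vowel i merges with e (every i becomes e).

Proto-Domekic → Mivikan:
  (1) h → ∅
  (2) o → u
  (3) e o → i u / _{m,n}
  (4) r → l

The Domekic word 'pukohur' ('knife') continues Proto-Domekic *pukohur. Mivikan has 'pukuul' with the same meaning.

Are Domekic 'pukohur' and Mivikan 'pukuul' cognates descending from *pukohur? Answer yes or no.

Derive the expected Mivikan reflex of *pukohur:
Mivikan: start from *pukohur.
  rule 1 (h-loss): pukohur → pukour
  rule 2 (vowel merger): pukour → pukuur
  rule 3: no change — pukuur
  rule 4 (unconditioned shift): pukuur → pukuul
  ⇒ Mivikan pukuul
Mivikan 'pukuul' matches the regular reflex exactly, so the pair is cognate.

yes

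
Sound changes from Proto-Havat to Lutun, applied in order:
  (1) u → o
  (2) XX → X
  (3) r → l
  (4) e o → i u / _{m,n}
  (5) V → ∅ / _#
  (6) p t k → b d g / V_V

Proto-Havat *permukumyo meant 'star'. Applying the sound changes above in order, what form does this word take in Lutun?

Lutun: *permukumyo > permokomyo > pelmokomyo > pelmokumyo > pelmokumy > pelmogumy  (by vowel merger, unconditioned shift, pre-nasal raising, apocope, intervocalic voicing)

pelmogumy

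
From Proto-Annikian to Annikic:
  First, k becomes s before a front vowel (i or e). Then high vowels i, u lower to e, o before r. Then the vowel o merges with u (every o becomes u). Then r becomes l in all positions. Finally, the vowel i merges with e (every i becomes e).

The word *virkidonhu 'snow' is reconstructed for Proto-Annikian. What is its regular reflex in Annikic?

velsedunhu

Annikic: *virkidonhu
  virkidonhu → virsidonhu   [palatalisation]
  virsidonhu → versidonhu   [pre-rhotic lowering]
  versidonhu → versidunhu   [vowel merger]
  versidunhu → velsidunhu   [unconditioned shift]
  velsidunhu → velsedunhu   [vowel merger]
  giving Annikic velsedunhu.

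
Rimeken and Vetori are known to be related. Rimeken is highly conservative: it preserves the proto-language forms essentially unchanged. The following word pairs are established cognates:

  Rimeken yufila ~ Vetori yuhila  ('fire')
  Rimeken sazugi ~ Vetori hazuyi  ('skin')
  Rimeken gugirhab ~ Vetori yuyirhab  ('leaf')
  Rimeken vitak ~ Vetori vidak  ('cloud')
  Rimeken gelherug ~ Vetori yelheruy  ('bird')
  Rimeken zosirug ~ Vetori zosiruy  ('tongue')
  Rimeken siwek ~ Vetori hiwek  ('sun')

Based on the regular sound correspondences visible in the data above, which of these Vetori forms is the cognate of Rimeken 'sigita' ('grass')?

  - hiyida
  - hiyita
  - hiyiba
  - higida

siwek ~ hiwek — Rimeken s corresponds to Vetori h word-initially before a front vowel.
sazugi ~ hazuyi, gugirhab ~ yuyirhab — Rimeken g corresponds to Vetori y between vowels (before a front vowel).
vitak ~ vidak — Rimeken t corresponds to Vetori d between vowels (before a back vowel).
Applying these to Rimeken 'sigita':
  sigita → higita   (s→h word-initially before a front vowel)
  higita → hiyita   (g→y between vowels (before a front vowel))
  hiyita → hiyida   (t→d between vowels (before a back vowel))
So the Vetori cognate is 'hiyida'.

hiyida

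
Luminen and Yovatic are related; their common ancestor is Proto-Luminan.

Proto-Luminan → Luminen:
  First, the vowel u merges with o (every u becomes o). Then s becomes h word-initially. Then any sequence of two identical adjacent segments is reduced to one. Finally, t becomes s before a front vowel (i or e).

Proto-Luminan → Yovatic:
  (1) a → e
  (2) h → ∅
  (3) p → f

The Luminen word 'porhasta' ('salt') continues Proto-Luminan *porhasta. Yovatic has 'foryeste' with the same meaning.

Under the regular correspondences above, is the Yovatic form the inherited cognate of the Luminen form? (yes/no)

no

Derive the expected Yovatic reflex of *porhasta:
Yovatic: start from *porhasta.
  rule 1 (vowel merger): porhasta → porheste
  rule 2 (h-loss): porheste → poreste
  rule 3 (unconditioned shift): poreste → foreste
  ⇒ Yovatic foreste
The regular Yovatic reflex would be 'foreste', but the attested form is 'foryeste'. The correspondence is irregular, so they are not cognates (the Yovatic form has a different source).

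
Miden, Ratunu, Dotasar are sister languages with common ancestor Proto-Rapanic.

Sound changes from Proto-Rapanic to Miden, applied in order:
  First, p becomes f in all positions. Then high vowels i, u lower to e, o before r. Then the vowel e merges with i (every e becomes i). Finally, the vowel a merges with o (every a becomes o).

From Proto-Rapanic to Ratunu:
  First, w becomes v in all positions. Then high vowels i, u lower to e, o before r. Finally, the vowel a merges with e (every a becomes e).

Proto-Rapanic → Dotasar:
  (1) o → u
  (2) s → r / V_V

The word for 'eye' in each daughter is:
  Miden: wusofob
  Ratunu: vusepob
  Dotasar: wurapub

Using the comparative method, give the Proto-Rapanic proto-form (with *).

*wusapob

Position 4: Miden has o, Ratunu has e, Dotasar has a. Dotasar preserves a here (none of its changes turn any other segment into a), so the proto-segment is *a.
Position 1: Miden has w, Ratunu has v, Dotasar has w. Miden preserves w here (none of its changes turn any other segment into w), so the proto-segment is *w.
Continuing position by position gives *wusapob; check it forward:
Miden: *wusapob
  wusapob → wusafob   [unconditioned shift]
  wusafob (rule 2 does not apply)
  wusafob (rule 3 does not apply)
  wusafob → wusofob   [vowel merger]
  giving Miden wusofob.
Ratunu: *wusapob
  wusapob → vusapob   [unconditioned shift]
  vusapob (rule 2 does not apply)
  vusapob → vusepob   [vowel merger]
  giving Ratunu vusepob.
Dotasar: *wusapob
  wusapob → wusapub   [vowel merger]
  wusapub → wurapub   [rhotacism]
  giving Dotasar wurapub.
*wusapob is the unique common source.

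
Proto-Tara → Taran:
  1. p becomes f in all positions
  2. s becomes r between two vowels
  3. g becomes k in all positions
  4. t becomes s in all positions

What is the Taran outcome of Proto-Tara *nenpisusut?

Taran: *nenpisusut > nenfisusut > nenfirurut > nenfirurus  (by unconditioned shift, rhotacism, unconditioned shift)

nenfirurus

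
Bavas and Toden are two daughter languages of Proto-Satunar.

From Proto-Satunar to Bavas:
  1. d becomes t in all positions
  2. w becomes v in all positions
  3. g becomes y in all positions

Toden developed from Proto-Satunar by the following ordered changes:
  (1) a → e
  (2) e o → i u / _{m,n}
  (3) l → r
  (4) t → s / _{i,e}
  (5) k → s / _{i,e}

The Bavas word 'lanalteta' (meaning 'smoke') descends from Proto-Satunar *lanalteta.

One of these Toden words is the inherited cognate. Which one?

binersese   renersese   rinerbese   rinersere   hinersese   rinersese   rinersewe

rinersese

Toden: *lanalteta > leneltete > lineltete > rinertete > rinersese  (by vowel merger, pre-nasal raising, unconditioned shift, palatalisation)
Among the options, 'rinersese' alone shows every Toden change applied in order.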